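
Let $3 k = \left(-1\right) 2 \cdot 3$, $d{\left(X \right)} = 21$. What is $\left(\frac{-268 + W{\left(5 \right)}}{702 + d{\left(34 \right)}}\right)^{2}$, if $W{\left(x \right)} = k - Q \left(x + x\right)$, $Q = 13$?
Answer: $\frac{160000}{522729} \approx 0.30609$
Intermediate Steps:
$k = -2$ ($k = \frac{\left(-1\right) 2 \cdot 3}{3} = \frac{\left(-2\right) 3}{3} = \frac{1}{3} \left(-6\right) = -2$)
$W{\left(x \right)} = -2 - 26 x$ ($W{\left(x \right)} = -2 - 13 \left(x + x\right) = -2 - 13 \cdot 2 x = -2 - 26 x$)
$\left(\frac{-268 + W{\left(5 \right)}}{702 + d{\left(34 \right)}}\right)^{2} = \left(\frac{-268 - 132}{702 + 21}\right)^{2} = \left(\frac{-268 - 132}{723}\right)^{2} = \left(\left(-268 - 132\right) \frac{1}{723}\right)^{2} = \left(\left(-400\right) \frac{1}{723}\right)^{2} = \left(- \frac{400}{723}\right)^{2} = \frac{160000}{522729}$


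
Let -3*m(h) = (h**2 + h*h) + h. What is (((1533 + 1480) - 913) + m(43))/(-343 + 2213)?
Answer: 853/1870 ≈ 0.45615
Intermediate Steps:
m(h) = -2*h**2/3 - h/3 (m(h) = -((h**2 + h*h) + h)/3 = -((h**2 + h**2) + h)/3 = -(2*h**2 + h)/3 = -(h + 2*h**2)/3 = -2*h**2/3 - h/3)
(((1533 + 1480) - 913) + m(43))/(-343 + 2213) = (((1533 + 1480) - 913) - 1/3*43*(1 + 2*43))/(-343 + 2213) = ((3013 - 913) - 1/3*43*(1 + 86))/1870 = (2100 - 1/3*43*87)*(1/1870) = (2100 - 1247)*(1/1870) = 853*(1/1870) = 853/1870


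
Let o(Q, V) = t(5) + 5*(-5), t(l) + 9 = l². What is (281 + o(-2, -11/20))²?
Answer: 73984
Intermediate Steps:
t(l) = -9 + l²
o(Q, V) = -9 (o(Q, V) = (-9 + 5²) + 5*(-5) = (-9 + 25) - 25 = 16 - 25 = -9)
(281 + o(-2, -11/20))² = (281 - 9)² = 272² = 73984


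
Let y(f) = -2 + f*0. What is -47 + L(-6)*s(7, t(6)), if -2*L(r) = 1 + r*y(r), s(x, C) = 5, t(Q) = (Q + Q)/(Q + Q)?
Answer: -159/2 ≈ -79.500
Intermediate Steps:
y(f) = -2 (y(f) = -2 + 0 = -2)
t(Q) = 1 (t(Q) = (2*Q)/((2*Q)) = (2*Q)*(1/(2*Q)) = 1)
L(r) = -½ + r (L(r) = -(1 + r*(-2))/2 = -(1 - 2*r)/2 = -½ + r)
-47 + L(-6)*s(7, t(6)) = -47 + (-½ - 6)*5 = -47 - 13/2*5 = -47 - 65/2 = -159/2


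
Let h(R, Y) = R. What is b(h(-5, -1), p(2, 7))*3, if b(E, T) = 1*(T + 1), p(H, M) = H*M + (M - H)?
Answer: 60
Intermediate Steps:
p(H, M) = M - H + H*M
b(E, T) = 1 + T (b(E, T) = 1*(1 + T) = 1 + T)
b(h(-5, -1), p(2, 7))*3 = (1 + (7 - 1*2 + 2*7))*3 = (1 + (7 - 2 + 14))*3 = (1 + 19)*3 = 20*3 = 60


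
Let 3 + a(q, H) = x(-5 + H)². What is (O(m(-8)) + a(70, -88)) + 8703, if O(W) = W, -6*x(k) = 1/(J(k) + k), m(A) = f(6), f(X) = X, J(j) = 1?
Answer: 2652753025/304704 ≈ 8706.0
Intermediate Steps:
m(A) = 6
x(k) = -1/(6*(1 + k))
a(q, H) = -3 + (-24 + 6*H)⁻² (a(q, H) = -3 + (-1/(6 + 6*(-5 + H)))² = -3 + (-1/(6 + (-30 + 6*H)))² = -3 + (-1/(-24 + 6*H))² = -3 + (-24 + 6*H)⁻²)
(O(m(-8)) + a(70, -88)) + 8703 = (6 + (-3 + 1/(36*(-4 - 88)²))) + 8703 = (6 + (-3 + (1/36)/(-92)²)) + 8703 = (6 + (-3 + (1/36)*(1/8464))) + 8703 = (6 + (-3 + 1/304704)) + 8703 = (6 - 914111/304704) + 8703 = 914113/304704 + 8703 = 2652753025/304704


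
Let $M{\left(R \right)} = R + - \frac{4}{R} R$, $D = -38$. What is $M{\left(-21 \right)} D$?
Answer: $950$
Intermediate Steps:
$M{\left(R \right)} = -4 + R$ ($M{\left(R \right)} = R - 4 = -4 + R$)
$M{\left(-21 \right)} D = \left(-4 - 21\right) \left(-38\right) = \left(-25\right) \left(-38\right) = 950$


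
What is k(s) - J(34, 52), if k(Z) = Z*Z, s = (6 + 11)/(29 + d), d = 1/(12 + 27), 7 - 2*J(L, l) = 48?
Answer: 26708761/1281424 ≈ 20.843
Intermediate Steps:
J(L, l) = -41/2 (J(L, l) = 7/2 - ½*48 = 7/2 - 24 = -41/2)
d = 1/39 ≈ 0.025641
s = 663/1132 (s = (6 + 11)/(29 + 1/39) = 17/(1132/39) = 17*(39/1132) = 663/1132 ≈ 0.58569)
k(Z) = Z²
k(s) - J(34, 52) = (663/1132)² - 1*(-41/2) = 439569/1281424 + 41/2 = 26708761/1281424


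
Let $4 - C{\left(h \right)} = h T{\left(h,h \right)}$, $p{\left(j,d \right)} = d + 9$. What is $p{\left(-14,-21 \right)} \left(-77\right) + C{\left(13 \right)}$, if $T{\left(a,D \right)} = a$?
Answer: $759$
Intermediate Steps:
$p{\left(j,d \right)} = 9 + d$
$C{\left(h \right)} = 4 - h^{2}$ ($C{\left(h \right)} = 4 - h h = 4 - h^{2}$)
$p{\left(-14,-21 \right)} \left(-77\right) + C{\left(13 \right)} = \left(9 - 21\right) \left(-77\right) + \left(4 - 13^{2}\right) = \left(-12\right) \left(-77\right) + \left(4 - 169\right) = 924 + \left(4 - 169\right) = 924 - 165 = 759$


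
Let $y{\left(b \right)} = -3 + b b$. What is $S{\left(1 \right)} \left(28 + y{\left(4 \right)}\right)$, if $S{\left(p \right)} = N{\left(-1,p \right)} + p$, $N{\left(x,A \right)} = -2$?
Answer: $-41$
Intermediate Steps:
$y{\left(b \right)} = -3 + b^{2}$
$S{\left(p \right)} = -2 + p$
$S{\left(1 \right)} \left(28 + y{\left(4 \right)}\right) = \left(-2 + 1\right) \left(28 - \left(3 - 4^{2}\right)\right) = - (28 + \left(-3 + 16\right)) = - (28 + 13) = \left(-1\right) 41 = -41$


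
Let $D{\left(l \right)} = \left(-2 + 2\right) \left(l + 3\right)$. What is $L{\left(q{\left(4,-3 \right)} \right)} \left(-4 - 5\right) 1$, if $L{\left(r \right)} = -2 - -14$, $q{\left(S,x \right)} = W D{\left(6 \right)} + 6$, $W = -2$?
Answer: $-108$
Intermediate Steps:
$D{\left(l \right)} = 0$ ($D{\left(l \right)} = 0 \left(3 + l\right) = 0$)
$q{\left(S,x \right)} = 6$ ($q{\left(S,x \right)} = \left(-2\right) 0 + 6 = 0 + 6 = 6$)
$L{\left(r \right)} = 12$ ($L{\left(r \right)} = -2 + 14 = 12$)
$L{\left(q{\left(4,-3 \right)} \right)} \left(-4 - 5\right) 1 = 12 \left(-4 - 5\right) 1 = 12 \left(\left(-9\right) 1\right) = 12 \left(-9\right) = -108$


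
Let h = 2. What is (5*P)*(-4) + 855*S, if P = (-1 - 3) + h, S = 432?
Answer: 369400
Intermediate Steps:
P = -2 (P = (-1 - 3) + 2 = -4 + 2 = -2)
(5*P)*(-4) + 855*S = (5*(-2))*(-4) + 855*432 = -10*(-4) + 369360 = 40 + 369360 = 369400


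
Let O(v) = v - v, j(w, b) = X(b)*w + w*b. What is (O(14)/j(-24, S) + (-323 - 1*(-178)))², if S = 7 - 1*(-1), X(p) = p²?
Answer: 21025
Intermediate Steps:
S = 8 (S = 7 + 1 = 8)
j(w, b) = b*w + w*b² (j(w, b) = b²*w + w*b = w*b² + b*w = b*w + w*b²)
O(v) = 0
(O(14)/j(-24, S) + (-323 - 1*(-178)))² = (0/((8*(-24)*(1 + 8))) + (-323 - 1*(-178)))² = (0/((8*(-24)*9)) + (-323 + 178))² = (0/(-1728) - 145)² = (0*(-1/1728) - 145)² = (0 - 145)² = (-145)² = 21025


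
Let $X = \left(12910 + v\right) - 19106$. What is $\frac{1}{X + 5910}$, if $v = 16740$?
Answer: $\frac{1}{16454} \approx 6.0775 \cdot 10^{-5}$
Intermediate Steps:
$X = 10544$ ($X = \left(12910 + 16740\right) - 19106 = 29650 - 19106 = 10544$)
$\frac{1}{X + 5910} = \frac{1}{10544 + 5910} = \frac{1}{16454}$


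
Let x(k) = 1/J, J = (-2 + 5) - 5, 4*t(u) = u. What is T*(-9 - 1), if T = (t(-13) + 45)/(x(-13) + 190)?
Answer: -835/379 ≈ -2.2032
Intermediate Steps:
t(u) = u/4
J = -2 (J = 3 - 5 = -2)
x(k) = -½ (x(k) = 1/(-2) = -½)
T = 167/758 (T = ((¼)*(-13) + 45)/(-½ + 190) = (-13/4 + 45)/(379/2) = (167/4)*(2/379) = 167/758 ≈ 0.22032)
T*(-9 - 1) = 167*(-9 - 1)/758 = (167/758)*(-10) = -835/379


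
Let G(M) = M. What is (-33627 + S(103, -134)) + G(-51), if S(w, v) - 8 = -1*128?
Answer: -33798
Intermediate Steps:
S(w, v) = -120 (S(w, v) = 8 - 1*128 = 8 - 128 = -120)
(-33627 + S(103, -134)) + G(-51) = (-33627 - 120) - 51 = -33747 - 51 = -33798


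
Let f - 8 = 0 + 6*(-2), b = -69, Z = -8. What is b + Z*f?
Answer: -37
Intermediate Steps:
f = -4 (f = 8 + (0 + 6*(-2)) = 8 + (0 - 12) = 8 - 12 = -4)
b + Z*f = -69 - 8*(-4) = -69 + 32 = -37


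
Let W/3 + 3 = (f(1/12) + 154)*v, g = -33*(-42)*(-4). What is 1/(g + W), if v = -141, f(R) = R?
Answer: -4/282921 ≈ -1.4138e-5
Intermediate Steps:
g = -5544 (g = 1386*(-4) = -5544)
W = -260745/4 (W = -9 + 3*((1/12 + 154)*(-141)) = -9 + 3*((1849/12)*(-141)) = -9 + 3*(-86903/4) = -9 - 260709/4 = -260745/4 ≈ -65186.)
1/(g + W) = 1/(-5544 - 260745/4) = 1/(-282921/4) = -4/282921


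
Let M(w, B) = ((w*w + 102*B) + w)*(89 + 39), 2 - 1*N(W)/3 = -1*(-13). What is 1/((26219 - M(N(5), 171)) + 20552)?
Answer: -1/2320973 ≈ -4.3085e-7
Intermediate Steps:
N(W) = -33 (N(W) = 6 - (-3)*(-13) = 6 - 3*13 = 6 - 39 = -33)
M(w, B) = 128*w + 128*w² + 13056*B (M(w, B) = ((w² + 102*B) + w)*128 = (w + w² + 102*B)*128 = 128*w + 128*w² + 13056*B)
1/((26219 - M(N(5), 171)) + 20552) = 1/((26219 - (128*(-33) + 128*(-33)² + 13056*171)) + 20552) = 1/((26219 - (-4224 + 128*1089 + 2232576)) + 20552) = 1/((26219 - (-4224 + 139392 + 2232576)) + 20552) = 1/((26219 - 1*2367744) + 20552) = 1/((26219 - 2367744) + 20552) = 1/(-2341525 + 20552) = 1/(-2320973) = -1/2320973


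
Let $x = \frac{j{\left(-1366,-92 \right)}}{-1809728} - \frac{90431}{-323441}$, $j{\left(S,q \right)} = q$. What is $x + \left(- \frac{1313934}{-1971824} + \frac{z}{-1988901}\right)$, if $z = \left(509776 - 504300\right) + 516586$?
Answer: $\frac{24516215310569209887587}{35868211118443851875568} \approx 0.68351$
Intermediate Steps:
$z = 522062$ ($z = 5476 + 516586 = 522062$)
$x = \frac{40921317335}{146335058512}$ ($x = - \frac{92}{-1809728} - \frac{90431}{-323441} = \left(-92\right) \left(- \frac{1}{1809728}\right) - - \frac{90431}{323441} = \frac{23}{452432} + \frac{90431}{323441} = \frac{40921317335}{146335058512} \approx 0.27964$)
$x + \left(- \frac{1313934}{-1971824} + \frac{z}{-1988901}\right) = \frac{40921317335}{146335058512} + \left(- \frac{1313934}{-1971824} + \frac{522062}{-1988901}\right) = \frac{40921317335}{146335058512} + \left(\left(-1313934\right) \left(- \frac{1}{1971824}\right) + 522062 \left(- \frac{1}{1988901}\right)\right) = \frac{40921317335}{146335058512} + \left(\frac{656967}{985912} - \frac{522062}{1988901}\right) = \frac{40921317335}{146335058512} + \frac{791935132723}{1960881362712} = \frac{24516215310569209887587}{35868211118443851875568}$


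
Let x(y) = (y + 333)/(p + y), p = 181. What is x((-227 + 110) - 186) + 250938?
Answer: 15307203/61 ≈ 2.5094e+5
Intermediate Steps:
x(y) = (333 + y)/(181 + y) (x(y) = (y + 333)/(181 + y) = (333 + y)/(181 + y))
x((-227 + 110) - 186) + 250938 = (333 + ((-227 + 110) - 186))/(181 + ((-227 + 110) - 186)) + 250938 = (333 + (-117 - 186))/(181 + (-117 - 186)) + 250938 = (333 - 303)/(181 - 303) + 250938 = 30/(-122) + 250938 = -1/122*30 + 250938 = -15/61 + 250938 = 15307203/61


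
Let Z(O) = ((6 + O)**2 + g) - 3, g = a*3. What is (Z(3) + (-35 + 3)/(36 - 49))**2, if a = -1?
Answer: 1014049/169 ≈ 6000.3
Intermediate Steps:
g = -3 (g = -1*3 = -3)
Z(O) = -6 + (6 + O)**2 (Z(O) = ((6 + O)**2 - 3) - 3 = (-3 + (6 + O)**2) - 3 = -6 + (6 + O)**2)
(Z(3) + (-35 + 3)/(36 - 49))**2 = ((-6 + (6 + 3)**2) + (-35 + 3)/(36 - 49))**2 = ((-6 + 9**2) - 32/(-13))**2 = ((-6 + 81) - 32*(-1/13))**2 = (75 + 32/13)**2 = (1007/13)**2 = 1014049/169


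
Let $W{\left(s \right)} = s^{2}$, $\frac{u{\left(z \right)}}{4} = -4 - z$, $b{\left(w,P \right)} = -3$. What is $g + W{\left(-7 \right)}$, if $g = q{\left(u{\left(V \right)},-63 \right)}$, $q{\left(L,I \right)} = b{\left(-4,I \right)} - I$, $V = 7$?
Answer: $109$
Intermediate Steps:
$u{\left(z \right)} = -16 - 4 z$ ($u{\left(z \right)} = 4 \left(-4 - z\right) = -16 - 4 z$)
$q{\left(L,I \right)} = -3 - I$
$g = 60$ ($g = -3 - -63 = -3 + 63 = 60$)
$g + W{\left(-7 \right)} = 60 + \left(-7\right)^{2} = 60 + 49 = 109$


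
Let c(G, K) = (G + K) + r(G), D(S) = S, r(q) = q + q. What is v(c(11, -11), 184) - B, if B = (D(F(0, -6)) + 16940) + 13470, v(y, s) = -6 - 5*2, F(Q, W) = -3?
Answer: -30423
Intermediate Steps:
r(q) = 2*q
c(G, K) = K + 3*G (c(G, K) = (G + K) + 2*G = K + 3*G)
v(y, s) = -16 (v(y, s) = -6 - 10 = -16)
B = 30407 (B = (-3 + 16940) + 13470 = 16937 + 13470 = 30407)
v(c(11, -11), 184) - B = -16 - 1*30407 = -16 - 30407 = -30423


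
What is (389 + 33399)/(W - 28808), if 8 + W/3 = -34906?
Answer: -16894/66775 ≈ -0.25300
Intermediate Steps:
W = -104742 (W = -24 + 3*(-34906) = -24 - 104718 = -104742)
(389 + 33399)/(W - 28808) = (389 + 33399)/(-104742 - 28808) = 33788/(-133550) = 33788*(-1/133550) = -16894/66775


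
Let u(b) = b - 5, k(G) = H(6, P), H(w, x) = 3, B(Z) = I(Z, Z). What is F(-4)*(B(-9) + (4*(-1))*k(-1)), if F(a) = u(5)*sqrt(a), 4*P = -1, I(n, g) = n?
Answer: 0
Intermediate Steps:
B(Z) = Z
P = -1/4 (P = (1/4)*(-1) = -1/4 ≈ -0.25000)
k(G) = 3
u(b) = -5 + b
F(a) = 0 (F(a) = (-5 + 5)*sqrt(a) = 0*sqrt(a) = 0)
F(-4)*(B(-9) + (4*(-1))*k(-1)) = 0*(-9 + (4*(-1))*3) = 0*(-9 - 4*3) = 0*(-9 - 12) = 0*(-21) = 0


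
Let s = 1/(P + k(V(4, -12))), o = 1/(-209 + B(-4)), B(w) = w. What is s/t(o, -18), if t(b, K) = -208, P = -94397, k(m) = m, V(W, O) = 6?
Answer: 1/19633328 ≈ 5.0934e-8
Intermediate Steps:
o = -1/213 (o = 1/(-209 - 4) = 1/(-213) = -1/213 ≈ -0.0046948)
s = -1/94391 (s = 1/(-94397 + 6) = 1/(-94391) = -1/94391 ≈ -1.0594e-5)
s/t(o, -18) = -1/94391/(-208) = -1/94391*(-1/208) = 1/19633328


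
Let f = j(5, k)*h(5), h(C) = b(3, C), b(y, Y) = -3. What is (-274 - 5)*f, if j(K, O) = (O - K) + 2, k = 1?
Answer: -1674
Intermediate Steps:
h(C) = -3
j(K, O) = 2 + O - K
f = 6 (f = (2 + 1 - 1*5)*(-3) = (2 + 1 - 5)*(-3) = -2*(-3) = 6)
(-274 - 5)*f = (-274 - 5)*6 = -279*6 = -1674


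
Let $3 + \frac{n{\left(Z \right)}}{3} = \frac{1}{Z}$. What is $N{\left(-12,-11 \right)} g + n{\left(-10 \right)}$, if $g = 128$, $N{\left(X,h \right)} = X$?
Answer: $- \frac{15453}{10} \approx -1545.3$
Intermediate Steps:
$n{\left(Z \right)} = -9 + \frac{3}{Z}$
$N{\left(-12,-11 \right)} g + n{\left(-10 \right)} = \left(-12\right) 128 - \left(9 - \frac{3}{-10}\right) = -1536 + \left(-9 + 3 \left(- \frac{1}{10}\right)\right) = -1536 - \frac{93}{10} = - \frac{15453}{10}$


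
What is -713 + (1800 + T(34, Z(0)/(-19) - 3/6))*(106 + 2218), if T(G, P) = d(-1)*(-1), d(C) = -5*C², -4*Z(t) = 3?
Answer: 4194107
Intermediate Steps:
Z(t) = -¾ (Z(t) = -¼*3 = -¾)
T(G, P) = 5 (T(G, P) = -5*(-1)²*(-1) = -5*1*(-1) = -5*(-1) = 5)
-713 + (1800 + T(34, Z(0)/(-19) - 3/6))*(106 + 2218) = -713 + (1800 + 5)*(106 + 2218) = -713 + 1805*2324 = -713 + 4194820 = 4194107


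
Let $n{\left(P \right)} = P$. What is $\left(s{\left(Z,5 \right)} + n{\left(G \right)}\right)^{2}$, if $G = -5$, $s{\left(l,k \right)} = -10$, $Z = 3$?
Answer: $225$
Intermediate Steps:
$\left(s{\left(Z,5 \right)} + n{\left(G \right)}\right)^{2} = \left(-10 - 5\right)^{2} = \left(-15\right)^{2} = 225$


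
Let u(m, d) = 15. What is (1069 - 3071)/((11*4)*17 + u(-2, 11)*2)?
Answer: -1001/389 ≈ -2.5733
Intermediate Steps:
(1069 - 3071)/((11*4)*17 + u(-2, 11)*2) = (1069 - 3071)/((11*4)*17 + 15*2) = -2002/(44*17 + 30) = -2002/(748 + 30) = -2002/778 = -2002*1/778 = -1001/389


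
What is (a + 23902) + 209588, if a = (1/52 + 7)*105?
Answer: 12179805/52 ≈ 2.3423e+5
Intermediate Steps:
a = 38325/52 (a = (1/52 + 7)*105 = (365/52)*105 = 38325/52 ≈ 737.02)
(a + 23902) + 209588 = (38325/52 + 23902) + 209588 = 1281229/52 + 209588 = 12179805/52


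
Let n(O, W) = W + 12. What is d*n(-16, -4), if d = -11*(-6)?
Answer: 528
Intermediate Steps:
d = 66
n(O, W) = 12 + W
d*n(-16, -4) = 66*(12 - 4) = 66*8 = 528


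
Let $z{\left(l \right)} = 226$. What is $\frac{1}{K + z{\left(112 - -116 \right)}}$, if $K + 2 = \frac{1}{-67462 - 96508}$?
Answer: $\frac{163970}{36729279} \approx 0.0044643$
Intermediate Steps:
$K = - \frac{327941}{163970}$ ($K = -2 + \frac{1}{-67462 - 96508} = -2 + \frac{1}{-163970} = -2 - \frac{1}{163970} = - \frac{327941}{163970} \approx -2.0$)
$\frac{1}{K + z{\left(112 - -116 \right)}} = \frac{1}{- \frac{327941}{163970} + 226} = \frac{1}{\frac{36729279}{163970}} = \frac{163970}{36729279}$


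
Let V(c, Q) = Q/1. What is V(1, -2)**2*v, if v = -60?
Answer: -240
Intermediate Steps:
V(c, Q) = Q (V(c, Q) = Q*1 = Q)
V(1, -2)**2*v = (-2)**2*(-60) = 4*(-60) = -240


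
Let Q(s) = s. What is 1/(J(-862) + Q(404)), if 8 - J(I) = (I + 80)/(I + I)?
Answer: 862/354753 ≈ 0.0024299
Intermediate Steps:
J(I) = 8 - (80 + I)/(2*I) (J(I) = 8 - (I + 80)/(I + I) = 8 - (80 + I)/(2*I))
1/(J(-862) + Q(404)) = 1/((15/2 - 40/(-862)) + 404) = 1/((15/2 - 40*(-1/862)) + 404) = 1/((15/2 + 20/431) + 404) = 1/(6505/862 + 404) = 1/(354753/862) = 862/354753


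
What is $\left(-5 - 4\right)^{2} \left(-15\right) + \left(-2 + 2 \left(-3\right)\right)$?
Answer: $-1223$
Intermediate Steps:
$\left(-5 - 4\right)^{2} \left(-15\right) + \left(-2 + 2 \left(-3\right)\right) = \left(-9\right)^{2} \left(-15\right) - 8 = 81 \left(-15\right) - 8 = -1215 - 8 = -1223$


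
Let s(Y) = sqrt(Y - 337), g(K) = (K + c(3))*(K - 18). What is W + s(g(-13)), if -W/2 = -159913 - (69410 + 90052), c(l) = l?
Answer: 638750 + 3*I*sqrt(3) ≈ 6.3875e+5 + 5.1962*I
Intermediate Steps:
g(K) = (-18 + K)*(3 + K) (g(K) = (K + 3)*(K - 18) = (3 + K)*(-18 + K) = (-18 + K)*(3 + K))
s(Y) = sqrt(-337 + Y)
W = 638750 (W = -2*(-159913 - (69410 + 90052)) = -2*(-159913 - 1*159462) = -2*(-159913 - 159462) = -2*(-319375) = 638750)
W + s(g(-13)) = 638750 + sqrt(-337 + (-54 + (-13)**2 - 15*(-13))) = 638750 + sqrt(-337 + (-54 + 169 + 195)) = 638750 + sqrt(-337 + 310) = 638750 + sqrt(-27) = 638750 + 3*I*sqrt(3)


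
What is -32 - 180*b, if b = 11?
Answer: -2012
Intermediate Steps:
-32 - 180*b = -32 - 180*11 = -32 - 30*66 = -32 - 1980 = -2012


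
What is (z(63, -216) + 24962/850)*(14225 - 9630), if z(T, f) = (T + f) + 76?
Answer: -18604236/85 ≈ -2.1887e+5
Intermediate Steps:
z(T, f) = 76 + T + f
(z(63, -216) + 24962/850)*(14225 - 9630) = ((76 + 63 - 216) + 24962/850)*(14225 - 9630) = (-77 + 24962*(1/850))*4595 = (-77 + 12481/425)*4595 = -20244/425*4595 = -18604236/85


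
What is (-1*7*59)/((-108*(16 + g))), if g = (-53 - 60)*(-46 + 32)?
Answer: 413/172584 ≈ 0.0023930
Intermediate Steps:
g = 1582 (g = -113*(-14) = 1582)
(-1*7*59)/((-108*(16 + g))) = (-1*7*59)/((-108*(16 + 1582))) = (-7*59)/((-108*1598)) = -413/(-172584) = -413*(-1/172584) = 413/172584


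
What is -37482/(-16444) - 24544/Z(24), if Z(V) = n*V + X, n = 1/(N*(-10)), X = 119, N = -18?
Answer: -2993521353/14692714 ≈ -203.74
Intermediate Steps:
n = 1/180 (n = 1/(-18*(-10)) = 1/180 ≈ 0.0055556)
Z(V) = 119 + V/180 (Z(V) = V/180 + 119 = 119 + V/180)
-37482/(-16444) - 24544/Z(24) = -37482/(-16444) - 24544/(119 + (1/180)*24) = -37482*(-1/16444) - 24544/(119 + 2/15) = 18741/8222 - 24544/1787/15 = 18741/8222 - 24544*15/1787 = 18741/8222 - 368160/1787 = -2993521353/14692714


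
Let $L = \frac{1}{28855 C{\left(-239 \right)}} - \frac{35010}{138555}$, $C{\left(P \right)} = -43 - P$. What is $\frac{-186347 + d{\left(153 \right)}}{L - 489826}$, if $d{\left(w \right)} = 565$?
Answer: $\frac{3235120582801240}{8529604547475481} \approx 0.37928$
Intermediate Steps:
$L = - \frac{4400038161}{17413530820}$ ($L = \frac{1}{28855 \left(-43 - -239\right)} - \frac{35010}{138555} = \frac{1}{28855 \left(-43 + 239\right)} - \frac{778}{3079} = \frac{1}{28855 \cdot 196} - \frac{778}{3079} = \frac{1}{28855} \cdot \frac{1}{196} - \frac{778}{3079} = \frac{1}{5655580} - \frac{778}{3079} = - \frac{4400038161}{17413530820} \approx -0.25268$)
$\frac{-186347 + d{\left(153 \right)}}{L - 489826} = \frac{-186347 + 565}{- \frac{4400038161}{17413530820} - 489826} = - \frac{185782}{- \frac{8529604547475481}{17413530820}} = \left(-185782\right) \left(- \frac{17413530820}{8529604547475481}\right) = \frac{3235120582801240}{8529604547475481}$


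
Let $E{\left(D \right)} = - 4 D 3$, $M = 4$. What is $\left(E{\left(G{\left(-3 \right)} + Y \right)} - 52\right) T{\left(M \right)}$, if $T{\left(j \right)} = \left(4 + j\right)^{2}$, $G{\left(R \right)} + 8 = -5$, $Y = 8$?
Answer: $512$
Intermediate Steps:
$G{\left(R \right)} = -13$ ($G{\left(R \right)} = -8 - 5 = -13$)
$E{\left(D \right)} = - 12 D$
$\left(E{\left(G{\left(-3 \right)} + Y \right)} - 52\right) T{\left(M \right)} = \left(- 12 \left(-13 + 8\right) - 52\right) \left(4 + 4\right)^{2} = \left(\left(-12\right) \left(-5\right) - 52\right) 8^{2} = \left(60 - 52\right) 64 = 8 \cdot 64 = 512$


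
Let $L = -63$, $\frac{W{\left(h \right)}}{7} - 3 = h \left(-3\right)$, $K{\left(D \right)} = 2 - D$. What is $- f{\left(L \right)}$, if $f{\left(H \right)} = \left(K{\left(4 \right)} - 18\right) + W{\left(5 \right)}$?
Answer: $104$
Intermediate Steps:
$W{\left(h \right)} = 21 - 21 h$ ($W{\left(h \right)} = 21 + 7 h \left(-3\right) = 21 + 7 \left(- 3 h\right) = 21 - 21 h$)
$f{\left(H \right)} = -104$ ($f{\left(H \right)} = \left(\left(2 - 4\right) - 18\right) + \left(21 - 105\right) = \left(-2 - 18\right) - 84 = -20 - 84 = -104$)
$- f{\left(L \right)} = \left(-1\right) \left(-104\right) = 104$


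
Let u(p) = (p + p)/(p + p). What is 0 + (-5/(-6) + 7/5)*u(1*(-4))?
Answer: 67/30 ≈ 2.2333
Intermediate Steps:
u(p) = 1 (u(p) = (2*p)/((2*p)) = (2*p)*(1/(2*p)) = 1)
0 + (-5/(-6) + 7/5)*u(1*(-4)) = 0 + (-5/(-6) + 7/5)*1 = 0 + (-5*(-⅙) + 7*(⅕))*1 = 0 + (⅚ + 7/5)*1 = 0 + (67/30)*1 = 0 + 67/30 = 67/30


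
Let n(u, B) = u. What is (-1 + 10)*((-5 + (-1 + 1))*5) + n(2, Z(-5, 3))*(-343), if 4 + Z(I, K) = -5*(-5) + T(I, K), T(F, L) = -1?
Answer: -911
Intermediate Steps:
Z(I, K) = 20 (Z(I, K) = -4 + (-5*(-5) - 1) = -4 + (25 - 1) = -4 + 24 = 20)
(-1 + 10)*((-5 + (-1 + 1))*5) + n(2, Z(-5, 3))*(-343) = (-1 + 10)*((-5 + (-1 + 1))*5) + 2*(-343) = 9*((-5 + 0)*5) - 686 = 9*(-5*5) - 686 = 9*(-25) - 686 = -225 - 686 = -911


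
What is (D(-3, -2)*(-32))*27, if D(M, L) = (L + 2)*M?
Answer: 0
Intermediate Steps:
D(M, L) = M*(2 + L) (D(M, L) = (2 + L)*M = M*(2 + L))
(D(-3, -2)*(-32))*27 = (-3*(2 - 2)*(-32))*27 = (-3*0*(-32))*27 = (0*(-32))*27 = 0*27 = 0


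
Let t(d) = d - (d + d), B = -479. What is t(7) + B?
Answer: -486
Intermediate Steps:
t(d) = -d (t(d) = d - 2*d = -d)
t(7) + B = -1*7 - 479 = -7 - 479 = -486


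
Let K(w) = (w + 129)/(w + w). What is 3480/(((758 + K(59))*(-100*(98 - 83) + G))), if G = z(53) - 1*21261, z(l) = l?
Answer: -25665/127210216 ≈ -0.00020175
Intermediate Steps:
K(w) = (129 + w)/(2*w) (K(w) = (129 + w)/((2*w)) = (129 + w)*(1/(2*w)) = (129 + w)/(2*w))
G = -21208 (G = 53 - 1*21261 = 53 - 21261 = -21208)
3480/(((758 + K(59))*(-100*(98 - 83) + G))) = 3480/(((758 + (½)*(129 + 59)/59)*(-100*(98 - 83) - 21208))) = 3480/(((758 + (½)*(1/59)*188)*(-100*15 - 21208))) = 3480/(((758 + 94/59)*(-1500 - 21208))) = 3480/(((44816/59)*(-22708))) = 3480/(-1017681728/59) = 3480*(-59/1017681728) = -25665/127210216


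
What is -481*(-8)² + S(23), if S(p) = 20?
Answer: -30764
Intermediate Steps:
-481*(-8)² + S(23) = -481*(-8)² + 20 = -481*64 + 20 = -30784 + 20 = -30764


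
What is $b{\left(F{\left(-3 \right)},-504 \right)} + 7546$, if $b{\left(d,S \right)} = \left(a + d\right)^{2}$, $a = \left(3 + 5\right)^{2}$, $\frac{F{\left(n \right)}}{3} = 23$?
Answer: $25235$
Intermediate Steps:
$F{\left(n \right)} = 69$ ($F{\left(n \right)} = 3 \cdot 23 = 69$)
$a = 64$ ($a = 8^{2} = 64$)
$b{\left(d,S \right)} = \left(64 + d\right)^{2}$
$b{\left(F{\left(-3 \right)},-504 \right)} + 7546 = \left(64 + 69\right)^{2} + 7546 = 133^{2} + 7546 = 17689 + 7546 = 25235$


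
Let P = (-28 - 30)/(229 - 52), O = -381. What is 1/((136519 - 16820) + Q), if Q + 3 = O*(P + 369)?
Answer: -59/1225321 ≈ -4.8151e-5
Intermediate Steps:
P = -58/177 ≈ -0.32768
Q = -8287562/59 (Q = -3 - 381*(-58/177 + 369) = -3 - 381*65255/177 = -3 - 8287385/59 = -8287562/59 ≈ -1.4047e+5)
1/((136519 - 16820) + Q) = 1/((136519 - 16820) - 8287562/59) = 1/(119699 - 8287562/59) = 1/(-1225321/59) = -59/1225321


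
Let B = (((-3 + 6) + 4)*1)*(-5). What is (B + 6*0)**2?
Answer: 1225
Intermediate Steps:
B = -35 (B = ((3 + 4)*1)*(-5) = (7*1)*(-5) = 7*(-5) = -35)
(B + 6*0)**2 = (-35 + 6*0)**2 = (-35 + 0)**2 = (-35)**2 = 1225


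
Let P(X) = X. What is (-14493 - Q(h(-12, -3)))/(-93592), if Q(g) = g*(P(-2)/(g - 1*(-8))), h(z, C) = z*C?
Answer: 159405/1029512 ≈ 0.15484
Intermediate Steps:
h(z, C) = C*z
Q(g) = -2*g/(8 + g) (Q(g) = g*(-2/(g - 1*(-8))) = g*(-2/(g + 8)) = g*(-2/(8 + g)) = -2*g/(8 + g))
(-14493 - Q(h(-12, -3)))/(-93592) = (-14493 - (-2)*(-3*(-12))/(8 - 3*(-12)))/(-93592) = (-14493 - (-2)*36/(8 + 36))*(-1/93592) = (-14493 - (-2)*36/44)*(-1/93592) = (-14493 - 1*(-18/11))*(-1/93592) = (-14493 + 18/11)*(-1/93592) = -159405/11*(-1/93592) = 159405/1029512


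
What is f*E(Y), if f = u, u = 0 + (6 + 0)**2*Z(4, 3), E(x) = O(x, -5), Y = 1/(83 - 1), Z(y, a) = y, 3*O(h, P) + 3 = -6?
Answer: -432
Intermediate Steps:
O(h, P) = -3 (O(h, P) = -1 + (1/3)*(-6) = -1 - 2 = -3)
Y = 1/82 ≈ 0.012195
E(x) = -3
u = 144 (u = 0 + (6 + 0)**2*4 = 0 + 6**2*4 = 0 + 36*4 = 0 + 144 = 144)
f = 144
f*E(Y) = 144*(-3) = -432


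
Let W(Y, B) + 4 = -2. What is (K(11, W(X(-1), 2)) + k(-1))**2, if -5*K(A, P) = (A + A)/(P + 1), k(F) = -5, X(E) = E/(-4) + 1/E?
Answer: 10609/625 ≈ 16.974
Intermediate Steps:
X(E) = 1/E - E/4 (X(E) = E*(-1/4) + 1/E = -E/4 + 1/E = 1/E - E/4)
W(Y, B) = -6 (W(Y, B) = -4 - 2 = -6)
K(A, P) = -2*A/(5*(1 + P)) (K(A, P) = -(A + A)/(5*(P + 1)) = -2*A/(5*(1 + P)))
(K(11, W(X(-1), 2)) + k(-1))**2 = (-2*11/(5 + 5*(-6)) - 5)**2 = (-2*11/(5 - 30) - 5)**2 = (-2*11/(-25) - 5)**2 = (-2*11*(-1/25) - 5)**2 = (22/25 - 5)**2 = (-103/25)**2 = 10609/625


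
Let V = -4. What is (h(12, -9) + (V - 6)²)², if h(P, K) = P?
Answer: 12544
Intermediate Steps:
(h(12, -9) + (V - 6)²)² = (12 + (-4 - 6)²)² = (12 + (-10)²)² = (12 + 100)² = 112² = 12544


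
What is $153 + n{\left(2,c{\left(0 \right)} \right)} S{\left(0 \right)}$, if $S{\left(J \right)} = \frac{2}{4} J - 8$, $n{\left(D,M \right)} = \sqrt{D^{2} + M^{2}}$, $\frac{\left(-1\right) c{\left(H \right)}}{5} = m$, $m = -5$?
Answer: $153 - 8 \sqrt{629} \approx -47.639$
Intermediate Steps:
$c{\left(H \right)} = 25$ ($c{\left(H \right)} = \left(-5\right) \left(-5\right) = 25$)
$S{\left(J \right)} = -8 + \frac{J}{2}$ ($S{\left(J \right)} = 2 \cdot \frac{1}{4} J - 8 = \frac{J}{2} - 8 = -8 + \frac{J}{2}$)
$153 + n{\left(2,c{\left(0 \right)} \right)} S{\left(0 \right)} = 153 + \sqrt{2^{2} + 25^{2}} \left(-8 + \frac{1}{2} \cdot 0\right) = 153 + \sqrt{4 + 625} \left(-8 + 0\right) = 153 + \sqrt{629} \left(-8\right) = 153 - 8 \sqrt{629}$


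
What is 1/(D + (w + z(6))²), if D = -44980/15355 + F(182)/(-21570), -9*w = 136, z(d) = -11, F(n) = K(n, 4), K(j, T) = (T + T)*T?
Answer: 894259845/607076613233 ≈ 0.0014731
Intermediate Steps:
K(j, T) = 2*T² (K(j, T) = (2*T)*T = 2*T²)
F(n) = 32 (F(n) = 2*4² = 2*16 = 32)
w = -136/9 (w = -⅑*136 = -136/9 ≈ -15.111)
D = -97070996/33120735 (D = -44980/15355 + 32/(-21570) = -44980*1/15355 + 32*(-1/21570) = -8996/3071 - 16/10785 = -97070996/33120735 ≈ -2.9308)
1/(D + (w + z(6))²) = 1/(-97070996/33120735 + (-136/9 - 11)²) = 1/(-97070996/33120735 + (-235/9)²) = 1/(-97070996/33120735 + 55225/81) = 1/(607076613233/894259845) = 894259845/607076613233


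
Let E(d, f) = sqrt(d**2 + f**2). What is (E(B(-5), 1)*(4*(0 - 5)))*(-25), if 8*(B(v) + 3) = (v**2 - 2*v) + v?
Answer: 625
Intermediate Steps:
B(v) = -3 - v/8 + v**2/8 (B(v) = -3 + ((v**2 - 2*v) + v)/8 = -3 + (v**2 - v)/8 = -3 + (-v/8 + v**2/8) = -3 - v/8 + v**2/8)
(E(B(-5), 1)*(4*(0 - 5)))*(-25) = (sqrt((-3 - 1/8*(-5) + (1/8)*(-5)**2)**2 + 1**2)*(4*(0 - 5)))*(-25) = (sqrt((-3 + 5/8 + (1/8)*25)**2 + 1)*(4*(-5)))*(-25) = (sqrt((-3 + 5/8 + 25/8)**2 + 1)*(-20))*(-25) = (sqrt((3/4)**2 + 1)*(-20))*(-25) = (sqrt(9/16 + 1)*(-20))*(-25) = (sqrt(25/16)*(-20))*(-25) = ((5/4)*(-20))*(-25) = -25*(-25) = 625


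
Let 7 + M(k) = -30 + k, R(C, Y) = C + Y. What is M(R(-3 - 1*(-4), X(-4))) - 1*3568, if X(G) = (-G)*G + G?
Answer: -3624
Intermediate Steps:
X(G) = G - G² (X(G) = -G² + G = G - G²)
M(k) = -37 + k (M(k) = -7 + (-30 + k) = -37 + k)
M(R(-3 - 1*(-4), X(-4))) - 1*3568 = (-37 + ((-3 - 1*(-4)) - 4*(1 - 1*(-4)))) - 1*3568 = (-37 + ((-3 + 4) - 4*(1 + 4))) - 3568 = (-37 + (1 - 4*5)) - 3568 = (-37 + (1 - 20)) - 3568 = (-37 - 19) - 3568 = -56 - 3568 = -3624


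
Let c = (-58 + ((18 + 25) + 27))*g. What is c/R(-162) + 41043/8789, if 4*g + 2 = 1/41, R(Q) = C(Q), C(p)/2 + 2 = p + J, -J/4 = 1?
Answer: 189181365/40359088 ≈ 4.6875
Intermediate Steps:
J = -4 (J = -4*1 = -4)
C(p) = -12 + 2*p (C(p) = -4 + 2*(p - 4) = -4 + 2*(-4 + p) = -4 + (-8 + 2*p) = -12 + 2*p)
R(Q) = -12 + 2*Q
g = -81/164 (g = -½ + (¼)/41 = -½ + (¼)*(1/41) = -½ + 1/164 = -81/164 ≈ -0.49390)
c = -243/41 (c = (-58 + ((18 + 25) + 27))*(-81/164) = (-58 + (43 + 27))*(-81/164) = (-58 + 70)*(-81/164) = 12*(-81/164) = -243/41 ≈ -5.9268)
c/R(-162) + 41043/8789 = -243/(41*(-12 + 2*(-162))) + 41043/8789 = -243/(41*(-12 - 324)) + 41043*(1/8789) = -243/41/(-336) + 41043/8789 = -243/41*(-1/336) + 41043/8789 = 81/4592 + 41043/8789 = 189181365/40359088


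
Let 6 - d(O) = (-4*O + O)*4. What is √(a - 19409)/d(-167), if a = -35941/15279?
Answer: -I*√1132884572127/15263721 ≈ -0.069732*I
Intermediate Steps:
a = -35941/15279 (a = -35941*1/15279 = -35941/15279 ≈ -2.3523)
d(O) = 6 + 12*O (d(O) = 6 - (-4*O + O)*4 = 6 - (-3*O)*4 = 6 - (-12)*O = 6 + 12*O)
√(a - 19409)/d(-167) = √(-35941/15279 - 19409)/(6 + 12*(-167)) = √(-296586052/15279)/(6 - 2004) = (2*I*√1132884572127/15279)/(-1998) = (2*I*√1132884572127/15279)*(-1/1998) = -I*√1132884572127/15263721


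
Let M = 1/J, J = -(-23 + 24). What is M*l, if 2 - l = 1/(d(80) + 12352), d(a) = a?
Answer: -24863/12432 ≈ -1.9999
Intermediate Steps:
J = -1 (J = -1*1 = -1)
l = 24863/12432 (l = 2 - 1/(80 + 12352) = 2 - 1/12432 = 24863/12432 ≈ 1.9999)
M = -1 (M = 1/(-1) = -1)
M*l = -1*24863/12432 = -24863/12432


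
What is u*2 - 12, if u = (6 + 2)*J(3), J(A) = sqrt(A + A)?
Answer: -12 + 16*sqrt(6) ≈ 27.192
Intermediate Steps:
J(A) = sqrt(2)*sqrt(A) (J(A) = sqrt(2*A) = sqrt(2)*sqrt(A))
u = 8*sqrt(6) (u = (6 + 2)*(sqrt(2)*sqrt(3)) = 8*sqrt(6) ≈ 19.596)
u*2 - 12 = (8*sqrt(6))*2 - 12 = 16*sqrt(6) - 12 = -12 + 16*sqrt(6)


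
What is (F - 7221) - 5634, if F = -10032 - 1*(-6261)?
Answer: -16626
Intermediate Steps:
F = -3771 (F = -10032 + 6261 = -3771)
(F - 7221) - 5634 = (-3771 - 7221) - 5634 = -10992 - 5634 = -16626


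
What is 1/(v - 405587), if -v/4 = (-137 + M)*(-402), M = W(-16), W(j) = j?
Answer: -1/651611 ≈ -1.5347e-6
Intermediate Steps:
M = -16
v = -246024 (v = -4*(-137 - 16)*(-402) = -(-612)*(-402) = -4*61506 = -246024)
1/(v - 405587) = 1/(-246024 - 405587) = 1/(-651611) = -1/651611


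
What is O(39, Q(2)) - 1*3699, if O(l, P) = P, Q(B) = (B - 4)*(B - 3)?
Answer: -3697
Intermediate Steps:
Q(B) = (-4 + B)*(-3 + B)
O(39, Q(2)) - 1*3699 = (12 + 2**2 - 7*2) - 1*3699 = (12 + 4 - 14) - 3699 = 2 - 3699 = -3697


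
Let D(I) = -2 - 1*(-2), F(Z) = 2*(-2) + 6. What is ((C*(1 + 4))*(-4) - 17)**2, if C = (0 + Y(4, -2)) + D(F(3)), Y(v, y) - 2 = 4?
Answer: 18769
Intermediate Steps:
Y(v, y) = 6 (Y(v, y) = 2 + 4 = 6)
F(Z) = 2 (F(Z) = -4 + 6 = 2)
D(I) = 0 (D(I) = -2 + 2 = 0)
C = 6 (C = (0 + 6) + 0 = 6 + 0 = 6)
((C*(1 + 4))*(-4) - 17)**2 = ((6*(1 + 4))*(-4) - 17)**2 = ((6*5)*(-4) - 17)**2 = (30*(-4) - 17)**2 = (-120 - 17)**2 = (-137)**2 = 18769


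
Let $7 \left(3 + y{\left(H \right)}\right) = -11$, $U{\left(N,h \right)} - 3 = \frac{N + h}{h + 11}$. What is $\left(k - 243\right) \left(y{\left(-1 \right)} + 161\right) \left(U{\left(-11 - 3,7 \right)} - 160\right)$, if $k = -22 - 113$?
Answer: $9306405$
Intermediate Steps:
$U{\left(N,h \right)} = 3 + \frac{N + h}{11 + h}$ ($U{\left(N,h \right)} = 3 + \frac{N + h}{h + 11} = 3 + \frac{N + h}{11 + h}$)
$y{\left(H \right)} = - \frac{32}{7}$ ($y{\left(H \right)} = -3 + \frac{1}{7} \left(-11\right) = -3 - \frac{11}{7} = - \frac{32}{7}$)
$k = -135$
$\left(k - 243\right) \left(y{\left(-1 \right)} + 161\right) \left(U{\left(-11 - 3,7 \right)} - 160\right) = \left(-135 - 243\right) \left(- \frac{32}{7} + 161\right) \left(\frac{33 - 14 + 4 \cdot 7}{11 + 7} - 160\right) = \left(-378\right) \frac{1095}{7} \left(\frac{33 - 14 + 28}{18} - 160\right) = - 59130 \left(\frac{33 - 14 + 28}{18} - 160\right) = - 59130 \left(\frac{1}{18} \cdot 47 - 160\right) = - 59130 \left(\frac{47}{18} - 160\right) = \left(-59130\right) \left(- \frac{2833}{18}\right) = 9306405$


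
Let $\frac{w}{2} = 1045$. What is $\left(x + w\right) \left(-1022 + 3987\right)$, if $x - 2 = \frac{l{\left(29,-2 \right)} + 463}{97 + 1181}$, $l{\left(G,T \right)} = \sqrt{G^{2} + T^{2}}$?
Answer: $\frac{7928525635}{1278} + \frac{38545 \sqrt{5}}{1278} \approx 6.2039 \cdot 10^{6}$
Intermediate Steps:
$w = 2090$ ($w = 2 \cdot 1045 = 2090$)
$x = \frac{3019}{1278} + \frac{13 \sqrt{5}}{1278}$ ($x = 2 + \frac{\sqrt{29^{2} + \left(-2\right)^{2}} + 463}{97 + 1181} = 2 + \frac{\sqrt{841 + 4} + 463}{1278} = 2 + \left(\sqrt{845} + 463\right) \frac{1}{1278} = 2 + \left(13 \sqrt{5} + 463\right) \frac{1}{1278} = 2 + \left(463 + 13 \sqrt{5}\right) \frac{1}{1278} = 2 + \left(\frac{463}{1278} + \frac{13 \sqrt{5}}{1278}\right) = \frac{3019}{1278} + \frac{13 \sqrt{5}}{1278} \approx 2.385$)
$\left(x + w\right) \left(-1022 + 3987\right) = \left(\left(\frac{3019}{1278} + \frac{13 \sqrt{5}}{1278}\right) + 2090\right) \left(-1022 + 3987\right) = \left(\frac{2674039}{1278} + \frac{13 \sqrt{5}}{1278}\right) 2965 = \frac{7928525635}{1278} + \frac{38545 \sqrt{5}}{1278}$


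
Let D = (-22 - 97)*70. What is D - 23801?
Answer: -32131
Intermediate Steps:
D = -8330 (D = -119*70 = -8330)
D - 23801 = -8330 - 23801 = -32131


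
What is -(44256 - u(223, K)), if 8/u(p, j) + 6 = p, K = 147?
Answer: -9603544/217 ≈ -44256.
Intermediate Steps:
u(p, j) = 8/(-6 + p)
-(44256 - u(223, K)) = -(44256 - 8/(-6 + 223)) = -(44256 - 8/217) = -1*9603544/217 = -9603544/217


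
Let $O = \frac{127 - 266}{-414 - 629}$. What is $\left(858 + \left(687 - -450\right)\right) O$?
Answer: $\frac{39615}{149} \approx 265.87$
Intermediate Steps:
$O = \frac{139}{1043}$ ($O = - \frac{139}{-1043} = \left(-139\right) \left(- \frac{1}{1043}\right) = \frac{139}{1043} \approx 0.13327$)
$\left(858 + \left(687 - -450\right)\right) O = \left(858 + \left(687 - -450\right)\right) \frac{139}{1043} = \left(858 + \left(687 + 450\right)\right) \frac{139}{1043} = \left(858 + 1137\right) \frac{139}{1043} = 1995 \cdot \frac{139}{1043} = \frac{39615}{149}$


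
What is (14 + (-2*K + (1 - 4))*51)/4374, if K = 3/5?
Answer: -1001/21870 ≈ -0.045770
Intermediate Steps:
K = ⅗ (K = 3*(⅕) = ⅗ ≈ 0.60000)
(14 + (-2*K + (1 - 4))*51)/4374 = (14 + (-2*⅗ + (1 - 4))*51)/4374 = (14 + (-6/5 - 3)*51)*(1/4374) = (14 - 21/5*51)*(1/4374) = (14 - 1071/5)*(1/4374) = -1001/5*1/4374 = -1001/21870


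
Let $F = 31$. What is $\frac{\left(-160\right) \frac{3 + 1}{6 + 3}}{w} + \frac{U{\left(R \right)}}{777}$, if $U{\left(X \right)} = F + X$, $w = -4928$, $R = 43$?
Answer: $\frac{76}{693} \approx 0.10967$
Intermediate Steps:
$U{\left(X \right)} = 31 + X$
$\frac{\left(-160\right) \frac{3 + 1}{6 + 3}}{w} + \frac{U{\left(R \right)}}{777} = \frac{\left(-160\right) \frac{3 + 1}{6 + 3}}{-4928} + \frac{31 + 43}{777} = - 160 \cdot \frac{4}{9} \left(- \frac{1}{4928}\right) + 74 \cdot \frac{1}{777} = - 160 \cdot 4 \cdot \frac{1}{9} \left(- \frac{1}{4928}\right) + \frac{2}{21} = \left(-160\right) \frac{4}{9} \left(- \frac{1}{4928}\right) + \frac{2}{21} = \left(- \frac{640}{9}\right) \left(- \frac{1}{4928}\right) + \frac{2}{21} = \frac{10}{693} + \frac{2}{21} = \frac{76}{693}$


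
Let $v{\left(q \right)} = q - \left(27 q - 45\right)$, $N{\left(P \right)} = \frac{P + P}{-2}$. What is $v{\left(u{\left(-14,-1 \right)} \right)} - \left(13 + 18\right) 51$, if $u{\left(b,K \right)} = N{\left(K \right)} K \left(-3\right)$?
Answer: $-1614$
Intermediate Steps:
$N{\left(P \right)} = - P$ ($N{\left(P \right)} = 2 P \left(- \frac{1}{2}\right) = - P$)
$u{\left(b,K \right)} = 3 K^{2}$ ($u{\left(b,K \right)} = - K K \left(-3\right) = - K^{2} \left(-3\right) = 3 K^{2}$)
$v{\left(q \right)} = 45 - 26 q$ ($v{\left(q \right)} = q - \left(-45 + 27 q\right) = 45 - 26 q$)
$v{\left(u{\left(-14,-1 \right)} \right)} - \left(13 + 18\right) 51 = \left(45 - 26 \cdot 3 \left(-1\right)^{2}\right) - \left(13 + 18\right) 51 = \left(45 - 26 \cdot 3 \cdot 1\right) - 31 \cdot 51 = \left(45 - 78\right) - 1581 = -33 - 1581 = -1614$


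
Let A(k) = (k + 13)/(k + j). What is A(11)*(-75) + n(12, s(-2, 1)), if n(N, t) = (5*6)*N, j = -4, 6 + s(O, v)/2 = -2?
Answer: 720/7 ≈ 102.86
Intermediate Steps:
s(O, v) = -16 (s(O, v) = -12 + 2*(-2) = -12 - 4 = -16)
A(k) = (13 + k)/(-4 + k) (A(k) = (k + 13)/(k - 4) = (13 + k)/(-4 + k))
n(N, t) = 30*N
A(11)*(-75) + n(12, s(-2, 1)) = ((13 + 11)/(-4 + 11))*(-75) + 30*12 = (24/7)*(-75) + 360 = -1800/7 + 360 = 720/7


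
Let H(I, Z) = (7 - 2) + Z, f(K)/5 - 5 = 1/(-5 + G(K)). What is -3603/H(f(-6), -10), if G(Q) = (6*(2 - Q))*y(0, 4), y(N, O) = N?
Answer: 3603/5 ≈ 720.60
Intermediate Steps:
G(Q) = 0 (G(Q) = (6*(2 - Q))*0 = (12 - 6*Q)*0 = 0)
f(K) = 24 (f(K) = 25 + 5/(-5 + 0) = 25 + 5/(-5) = 25 + 5*(-⅕) = 25 - 1 = 24)
H(I, Z) = 5 + Z
-3603/H(f(-6), -10) = -3603/(5 - 10) = -3603/(-5) = -3603*(-⅕) = 3603/5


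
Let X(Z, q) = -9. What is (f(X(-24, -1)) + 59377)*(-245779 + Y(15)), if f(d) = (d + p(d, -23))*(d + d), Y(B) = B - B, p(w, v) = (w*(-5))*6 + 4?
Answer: -13421253853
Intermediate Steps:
p(w, v) = 4 - 30*w (p(w, v) = -5*w*6 + 4 = -30*w + 4 = 4 - 30*w)
Y(B) = 0
f(d) = 2*d*(4 - 29*d) (f(d) = (d + (4 - 30*d))*(d + d) = (4 - 29*d)*(2*d) = 2*d*(4 - 29*d))
(f(X(-24, -1)) + 59377)*(-245779 + Y(15)) = (2*(-9)*(4 - 29*(-9)) + 59377)*(-245779 + 0) = (2*(-9)*(4 + 261) + 59377)*(-245779) = (2*(-9)*265 + 59377)*(-245779) = (-4770 + 59377)*(-245779) = 54607*(-245779) = -13421253853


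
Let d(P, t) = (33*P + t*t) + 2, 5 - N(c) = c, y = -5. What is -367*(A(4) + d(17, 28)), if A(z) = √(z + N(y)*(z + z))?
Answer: -494349 - 734*√21 ≈ -4.9771e+5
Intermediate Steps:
N(c) = 5 - c
A(z) = √21*√z (A(z) = √(z + (5 - 1*(-5))*(z + z)) = √(z + (5 + 5)*(2*z)) = √(z + 10*(2*z)) = √(z + 20*z) = √(21*z) = √21*√z)
d(P, t) = 2 + t² + 33*P (d(P, t) = (33*P + t²) + 2 = (t² + 33*P) + 2 = 2 + t² + 33*P)
-367*(A(4) + d(17, 28)) = -367*(√21*√4 + (2 + 28² + 33*17)) = -367*(√21*2 + (2 + 784 + 561)) = -367*(2*√21 + 1347) = -367*(1347 + 2*√21) = -494349 - 734*√21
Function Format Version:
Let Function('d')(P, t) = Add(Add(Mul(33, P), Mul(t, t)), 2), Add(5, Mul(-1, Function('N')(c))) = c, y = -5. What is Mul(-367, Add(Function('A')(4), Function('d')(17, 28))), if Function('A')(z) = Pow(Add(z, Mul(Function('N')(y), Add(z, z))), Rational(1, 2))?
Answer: Add(-494349, Mul(-734, Pow(21, Rational(1, 2)))) ≈ -4.9771e+5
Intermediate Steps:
Function('N')(c) = Add(5, Mul(-1, c))
Function('A')(z) = Mul(Pow(21, Rational(1, 2)), Pow(z, Rational(1, 2))) (Function('A')(z) = Pow(Add(z, Mul(Add(5, Mul(-1, -5)), Add(z, z))), Rational(1, 2)) = Pow(Add(z, Mul(Add(5, 5), Mul(2, z))), Rational(1, 2)) = Pow(Add(z, Mul(10, Mul(2, z))), Rational(1, 2)) = Pow(Add(z, Mul(20, z)), Rational(1, 2)) = Pow(Mul(21, z), Rational(1, 2)) = Mul(Pow(21, Rational(1, 2)), Pow(z, Rational(1, 2))))
Function('d')(P, t) = Add(2, Pow(t, 2), Mul(33, P)) (Function('d')(P, t) = Add(Add(Mul(33, P), Pow(t, 2)), 2) = Add(Add(Pow(t, 2), Mul(33, P)), 2) = Add(2, Pow(t, 2), Mul(33, P)))
Mul(-367, Add(Function('A')(4), Function('d')(17, 28))) = Mul(-367, Add(Mul(Pow(21, Rational(1, 2)), Pow(4, Rational(1, 2))), Add(2, Pow(28, 2), Mul(33, 17)))) = Mul(-367, Add(Mul(Pow(21, Rational(1, 2)), 2), Add(2, 784, 561))) = Mul(-367, Add(Mul(2, Pow(21, Rational(1, 2))), 1347)) = Mul(-367, Add(1347, Mul(2, Pow(21, Rational(1, 2))))) = Add(-494349, Mul(-734, Pow(21, Rational(1, 2))))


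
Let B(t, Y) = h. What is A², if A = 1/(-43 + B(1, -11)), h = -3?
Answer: 1/2116 ≈ 0.00047259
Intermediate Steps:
B(t, Y) = -3
A = -1/46 (A = 1/(-43 - 3) = 1/(-46) = -1/46 ≈ -0.021739)
A² = (-1/46)² = 1/2116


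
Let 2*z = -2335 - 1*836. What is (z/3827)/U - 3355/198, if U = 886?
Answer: -1034198749/61032996 ≈ -16.945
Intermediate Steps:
z = -3171/2 (z = (-2335 - 1*836)/2 = (-2335 - 836)/2 = (½)*(-3171) = -3171/2 ≈ -1585.5)
(z/3827)/U - 3355/198 = -3171/2/3827/886 - 3355/198 = -3171/2*1/3827*(1/886) - 3355*1/198 = -3171/7654*1/886 - 305/18 = -3171/6781444 - 305/18 = -1034198749/61032996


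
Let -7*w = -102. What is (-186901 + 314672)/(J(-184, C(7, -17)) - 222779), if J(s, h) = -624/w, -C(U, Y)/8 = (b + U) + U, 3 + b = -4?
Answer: -2172107/3787971 ≈ -0.57342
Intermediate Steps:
b = -7 (b = -3 - 4 = -7)
w = 102/7 (w = -⅐*(-102) = 102/7 ≈ 14.571)
C(U, Y) = 56 - 16*U (C(U, Y) = -8*((-7 + U) + U) = -8*(-7 + 2*U) = 56 - 16*U)
J(s, h) = -728/17 (J(s, h) = -624/102/7 = -624*7/102 = -728/17)
(-186901 + 314672)/(J(-184, C(7, -17)) - 222779) = (-186901 + 314672)/(-728/17 - 222779) = 127771/(-3787971/17) = 127771*(-17/3787971) = -2172107/3787971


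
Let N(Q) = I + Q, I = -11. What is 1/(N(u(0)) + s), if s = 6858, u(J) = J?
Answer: 1/6847 ≈ 0.00014605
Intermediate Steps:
N(Q) = -11 + Q
1/(N(u(0)) + s) = 1/((-11 + 0) + 6858) = 1/(-11 + 6858) = 1/6847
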